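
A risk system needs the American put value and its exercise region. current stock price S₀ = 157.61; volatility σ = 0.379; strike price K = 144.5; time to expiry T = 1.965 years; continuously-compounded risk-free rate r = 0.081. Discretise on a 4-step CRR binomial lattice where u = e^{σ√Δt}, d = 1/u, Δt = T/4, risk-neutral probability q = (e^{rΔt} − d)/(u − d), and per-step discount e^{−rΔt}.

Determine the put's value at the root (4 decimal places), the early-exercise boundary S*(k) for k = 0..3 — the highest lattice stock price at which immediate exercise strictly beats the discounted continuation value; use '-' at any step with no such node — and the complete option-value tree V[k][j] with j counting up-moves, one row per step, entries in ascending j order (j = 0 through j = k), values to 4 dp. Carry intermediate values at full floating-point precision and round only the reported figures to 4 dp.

Δt=0.49125, u=1.30426, d=0.76672, q=0.50949, disc=e^(-rΔt)=0.96099
k=4 terminal: V=max(K-S,0) → 90.0343 51.8483 0.0000 0.0000 0.0000
k=3: j=0 S=71.0376 intr=73.4624 cont=67.8255 V=73.4624[EX]; j=1 S=120.8422 intr=23.6578 cont=24.4398 V=24.4398[hold]; j=2 S=205.5649 intr=0.0000 cont=0.0000 V=0.0000[hold]; j=3 S=349.6869 intr=0.0000 cont=0.0000 V=0.0000[hold]  S*(3)=71.0376
k=2: j=0 S=92.6517 intr=51.8483 cont=46.5942 V=51.8483[EX]; j=1 S=157.6100 intr=0.0000 cont=11.5202 V=11.5202[hold]; j=2 S=268.1107 intr=0.0000 cont=0.0000 V=0.0000[hold]  S*(2)=92.6517
k=1: j=0 S=120.8422 intr=23.6578 cont=30.0803 V=30.0803[hold]; j=1 S=205.5649 intr=0.0000 cont=5.4303 V=5.4303[hold]  S*(1)=-
k=0: j=0 S=157.6100 intr=0.0000 cont=16.8377 V=16.8377[hold]  S*(0)=-

price = 16.8377
boundary = - - 92.6517 71.0376
tree:
16.8377
30.0803 5.4303
51.8483 11.5202 0.0000
73.4624 24.4398 0.0000 0.0000
90.0343 51.8483 0.0000 0.0000 0.0000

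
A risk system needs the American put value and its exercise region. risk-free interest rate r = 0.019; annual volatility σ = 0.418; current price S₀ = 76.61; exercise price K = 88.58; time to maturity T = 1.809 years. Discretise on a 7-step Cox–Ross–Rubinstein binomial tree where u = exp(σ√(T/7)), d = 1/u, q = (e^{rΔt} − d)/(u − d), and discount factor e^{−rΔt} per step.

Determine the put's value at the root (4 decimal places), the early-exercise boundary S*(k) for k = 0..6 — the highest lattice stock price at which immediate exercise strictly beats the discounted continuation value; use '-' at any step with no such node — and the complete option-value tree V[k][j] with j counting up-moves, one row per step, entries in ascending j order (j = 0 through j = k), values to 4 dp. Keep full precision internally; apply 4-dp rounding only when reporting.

price = 23.2265
boundary = - - - 40.4977 50.0859 40.4977 50.0859
tree:
23.2265
30.6871 14.6670
39.1659 21.0058 7.3404
48.0823 29.0588 11.7232 2.2444
55.8349 38.4941 18.2306 4.1658 0.0000
62.1035 48.0823 27.2883 7.7319 0.0000 0.0000
67.1720 55.8349 38.4941 14.3508 0.0000 0.0000 0.0000
71.2702 62.1035 48.0823 26.6358 0.0000 0.0000 0.0000 0.0000

Δt=0.25843  u=1.23676  d=0.80857  q=0.45857  discount=0.99510
step 7 (expiry): payoffs max(K−S,0) = 71.2702 62.1035 48.0823 26.6358 0.0000 0.0000 0.0000 0.0000
step 6: (k=6,j=0): S=21.4080, (K−S)⁺=67.1720, hold=66.7381 ⇒ V=67.1720 exercise | (k=6,j=1): S=32.7451, (K−S)⁺=55.8349, hold=55.4011 ⇒ V=55.8349 exercise | (k=6,j=2): S=50.0859, (K−S)⁺=38.4941, hold=38.0602 ⇒ V=38.4941 exercise | (k=6,j=3): S=76.6100, (K−S)⁺=11.9700, hold=14.3508 ⇒ V=14.3508 continue | (k=6,j=4): S=117.1805, (K−S)⁺=0.0000, hold=0.0000 ⇒ V=0.0000 continue | (k=6,j=5): S=179.2360, (K−S)⁺=0.0000, hold=0.0000 ⇒ V=0.0000 continue | (k=6,j=6): S=274.1543, (K−S)⁺=0.0000, hold=0.0000 ⇒ V=0.0000 continue  boundary S*=50.0859
step 5: (k=5,j=0): S=26.4765, (K−S)⁺=62.1035, hold=61.6696 ⇒ V=62.1035 exercise | (k=5,j=1): S=40.4977, (K−S)⁺=48.0823, hold=47.6484 ⇒ V=48.0823 exercise | (k=5,j=2): S=61.9442, (K−S)⁺=26.6358, hold=27.2883 ⇒ V=27.2883 continue | (k=5,j=3): S=94.7481, (K−S)⁺=0.0000, hold=7.7319 ⇒ V=7.7319 continue | (k=5,j=4): S=144.9240, (K−S)⁺=0.0000, hold=0.0000 ⇒ V=0.0000 continue | (k=5,j=5): S=221.6717, (K−S)⁺=0.0000, hold=0.0000 ⇒ V=0.0000 continue  boundary S*=40.4977
step 4: (k=4,j=0): S=32.7451, (K−S)⁺=55.8349, hold=55.4011 ⇒ V=55.8349 exercise | (k=4,j=1): S=50.0859, (K−S)⁺=38.4941, hold=38.3580 ⇒ V=38.4941 exercise | (k=4,j=2): S=76.6100, (K−S)⁺=11.9700, hold=18.2306 ⇒ V=18.2306 continue | (k=4,j=3): S=117.1805, (K−S)⁺=0.0000, hold=4.1658 ⇒ V=4.1658 continue | (k=4,j=4): S=179.2360, (K−S)⁺=0.0000, hold=0.0000 ⇒ V=0.0000 continue  boundary S*=50.0859
step 3: (k=3,j=0): S=40.4977, (K−S)⁺=48.0823, hold=47.6484 ⇒ V=48.0823 exercise | (k=3,j=1): S=61.9442, (K−S)⁺=26.6358, hold=29.0588 ⇒ V=29.0588 continue | (k=3,j=2): S=94.7481, (K−S)⁺=0.0000, hold=11.7232 ⇒ V=11.7232 continue | (k=3,j=3): S=144.9240, (K−S)⁺=0.0000, hold=2.2444 ⇒ V=2.2444 continue  boundary S*=40.4977
step 2: (k=2,j=0): S=50.0859, (K−S)⁺=38.4941, hold=39.1659 ⇒ V=39.1659 continue | (k=2,j=1): S=76.6100, (K−S)⁺=11.9700, hold=21.0058 ⇒ V=21.0058 continue | (k=2,j=2): S=117.1805, (K−S)⁺=0.0000, hold=7.3404 ⇒ V=7.3404 continue  boundary S*=-
step 1: (k=1,j=0): S=61.9442, (K−S)⁺=26.6358, hold=30.6871 ⇒ V=30.6871 continue | (k=1,j=1): S=94.7481, (K−S)⁺=0.0000, hold=14.6670 ⇒ V=14.6670 continue  boundary S*=-
step 0: (k=0,j=0): S=76.6100, (K−S)⁺=11.9700, hold=23.2265 ⇒ V=23.2265 continue  boundary S*=-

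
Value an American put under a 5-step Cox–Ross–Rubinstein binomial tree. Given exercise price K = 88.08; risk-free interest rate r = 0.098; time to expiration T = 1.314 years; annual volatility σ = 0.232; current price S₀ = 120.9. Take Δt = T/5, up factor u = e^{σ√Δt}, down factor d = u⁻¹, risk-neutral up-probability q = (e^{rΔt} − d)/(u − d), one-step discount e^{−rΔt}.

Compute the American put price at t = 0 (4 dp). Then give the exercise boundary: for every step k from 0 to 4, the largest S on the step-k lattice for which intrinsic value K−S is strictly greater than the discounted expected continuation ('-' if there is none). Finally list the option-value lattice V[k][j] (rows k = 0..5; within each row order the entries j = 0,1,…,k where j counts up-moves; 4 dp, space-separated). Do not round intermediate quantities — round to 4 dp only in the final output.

params: Δt=0.26280 u=1.12629 d=0.88787 q=0.57972 e^(-rΔt)=0.97457
t_5 payoffs: 21.3736 3.4604 0.0000 0.0000 0.0000 0.0000
t_4: node(4,0) S=75.1310 payoff=12.9490 vs cont=10.7095 → 12.9490 [stop]  node(4,1) S=95.3066 payoff=0.0000 vs cont=1.4173 → 1.4173 [wait]  node(4,2) S=120.9000 payoff=0.0000 vs cont=0.0000 → 0.0000 [wait]  node(4,3) S=153.3662 payoff=0.0000 vs cont=0.0000 → 0.0000 [wait]  node(4,4) S=194.5509 payoff=0.0000 vs cont=0.0000 → 0.0000 [wait]  ⇒ S*(4)=75.1310
t_3: node(3,0) S=84.6196 payoff=3.4604 vs cont=6.1046 → 6.1046 [wait]  node(3,1) S=107.3432 payoff=0.0000 vs cont=0.5805 → 0.5805 [wait]  node(3,2) S=136.1689 payoff=0.0000 vs cont=0.0000 → 0.0000 [wait]  node(3,3) S=172.7355 payoff=0.0000 vs cont=0.0000 → 0.0000 [wait]  ⇒ S*(3)=-
t_2: node(2,0) S=95.3066 payoff=0.0000 vs cont=2.8284 → 2.8284 [wait]  node(2,1) S=120.9000 payoff=0.0000 vs cont=0.2378 → 0.2378 [wait]  node(2,2) S=153.3662 payoff=0.0000 vs cont=0.0000 → 0.0000 [wait]  ⇒ S*(2)=-
t_1: node(1,0) S=107.3432 payoff=0.0000 vs cont=1.2928 → 1.2928 [wait]  node(1,1) S=136.1689 payoff=0.0000 vs cont=0.0974 → 0.0974 [wait]  ⇒ S*(1)=-
t_0: node(0,0) S=120.9000 payoff=0.0000 vs cont=0.5845 → 0.5845 [wait]  ⇒ S*(0)=-

price = 0.5845
boundary = - - - - 75.1310
tree:
0.5845
1.2928 0.0974
2.8284 0.2378 0.0000
6.1046 0.5805 0.0000 0.0000
12.9490 1.4173 0.0000 0.0000 0.0000
21.3736 3.4604 0.0000 0.0000 0.0000 0.0000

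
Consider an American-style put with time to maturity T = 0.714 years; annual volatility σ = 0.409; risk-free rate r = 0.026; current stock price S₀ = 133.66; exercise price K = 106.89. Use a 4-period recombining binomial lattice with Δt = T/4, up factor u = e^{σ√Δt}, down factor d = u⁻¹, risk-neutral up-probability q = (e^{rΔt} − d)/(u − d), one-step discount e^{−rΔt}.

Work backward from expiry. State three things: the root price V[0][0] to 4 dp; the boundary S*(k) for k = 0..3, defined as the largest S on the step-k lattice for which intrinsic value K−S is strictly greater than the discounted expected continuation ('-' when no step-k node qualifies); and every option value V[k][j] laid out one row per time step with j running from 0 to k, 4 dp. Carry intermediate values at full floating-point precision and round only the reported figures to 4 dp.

Δt=0.17850, u=1.18863, d=0.84131, q=0.47030, disc=e^(-rΔt)=0.99537
k=4 terminal: V=max(K-S,0) → 39.9296 12.2859 0.0000 0.0000 0.0000
k=3: j=0 S=79.5910 intr=27.2990 cont=26.8041 V=27.2990[EX]; j=1 S=112.4490 intr=0.0000 cont=6.4777 V=6.4777[hold]; j=2 S=158.8720 intr=0.0000 cont=0.0000 V=0.0000[hold]; j=3 S=224.4600 intr=0.0000 cont=0.0000 V=0.0000[hold]  S*(3)=79.5910
k=2: j=0 S=94.6041 intr=12.2859 cont=17.4257 V=17.4257[hold]; j=1 S=133.6600 intr=0.0000 cont=3.4154 V=3.4154[hold]; j=2 S=188.8396 intr=0.0000 cont=0.0000 V=0.0000[hold]  S*(2)=-
k=1: j=0 S=112.4490 intr=0.0000 cont=10.7864 V=10.7864[hold]; j=1 S=158.8720 intr=0.0000 cont=1.8007 V=1.8007[hold]  S*(1)=-
k=0: j=0 S=133.6600 intr=0.0000 cont=6.5301 V=6.5301[hold]  S*(0)=-

price = 6.5301
boundary = - - - 79.5910
tree:
6.5301
10.7864 1.8007
17.4257 3.4154 0.0000
27.2990 6.4777 0.0000 0.0000
39.9296 12.2859 0.0000 0.0000 0.0000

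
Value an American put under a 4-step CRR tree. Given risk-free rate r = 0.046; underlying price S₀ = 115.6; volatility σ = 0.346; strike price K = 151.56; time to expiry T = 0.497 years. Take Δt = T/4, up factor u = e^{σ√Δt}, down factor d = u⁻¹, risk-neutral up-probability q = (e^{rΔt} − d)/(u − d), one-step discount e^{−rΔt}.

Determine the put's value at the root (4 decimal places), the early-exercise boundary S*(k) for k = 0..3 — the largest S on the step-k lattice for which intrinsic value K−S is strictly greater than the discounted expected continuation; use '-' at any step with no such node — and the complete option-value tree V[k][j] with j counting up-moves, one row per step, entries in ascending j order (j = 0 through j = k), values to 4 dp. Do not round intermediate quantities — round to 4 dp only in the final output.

price = 36.4840
boundary = - 102.3270 115.6000 130.5946
tree:
36.4840
49.2330 23.7967
60.9819 35.9600 11.5640
71.3819 49.2330 20.9654 2.0295
80.5878 60.9819 35.9600 4.0258 0.0000

Δt=0.12425, u=1.12971, d=0.88518, q=0.49299, disc=e^(-rΔt)=0.99430
k=4 terminal: V=max(K-S,0) → 80.5878 60.9819 35.9600 4.0258 0.0000
k=3: j=0 S=80.1781 intr=71.3819 cont=70.5181 V=71.3819[EX]; j=1 S=102.3270 intr=49.2330 cont=48.3692 V=49.2330[EX]; j=2 S=130.5946 intr=20.9654 cont=20.1016 V=20.9654[EX]; j=3 S=166.6710 intr=0.0000 cont=2.0295 V=2.0295[hold]  S*(3)=130.5946
k=2: j=0 S=90.5781 intr=60.9819 cont=60.1182 V=60.9819[EX]; j=1 S=115.6000 intr=35.9600 cont=35.0962 V=35.9600[EX]; j=2 S=147.5342 intr=4.0258 cont=11.5640 V=11.5640[hold]  S*(2)=115.6000
k=1: j=0 S=102.3270 intr=49.2330 cont=48.3692 V=49.2330[EX]; j=1 S=130.5946 intr=20.9654 cont=23.7967 V=23.7967[hold]  S*(1)=102.3270
k=0: j=0 S=115.6000 intr=35.9600 cont=36.4840 V=36.4840[hold]  S*(0)=-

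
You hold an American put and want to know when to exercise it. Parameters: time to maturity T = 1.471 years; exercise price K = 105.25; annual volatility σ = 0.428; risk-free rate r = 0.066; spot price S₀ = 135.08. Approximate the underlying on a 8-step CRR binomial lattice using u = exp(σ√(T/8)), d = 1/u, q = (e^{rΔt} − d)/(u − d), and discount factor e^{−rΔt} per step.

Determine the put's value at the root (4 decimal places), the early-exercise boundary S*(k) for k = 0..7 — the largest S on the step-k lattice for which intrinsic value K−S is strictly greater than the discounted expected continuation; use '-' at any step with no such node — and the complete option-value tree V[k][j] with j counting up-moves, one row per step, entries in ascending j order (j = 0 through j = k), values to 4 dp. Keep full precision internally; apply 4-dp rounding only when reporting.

price = 9.6903
boundary = - - - - 64.8288 53.9588 64.8288 77.8886
tree:
9.6903
14.4790 4.8953
21.0698 7.9080 1.8485
29.7216 12.4958 3.2797 0.3890
40.4212 19.2100 5.7453 0.7680 0.0000
51.2912 28.5152 9.9020 1.5164 0.0000 0.0000
60.3386 40.4212 16.7042 2.9939 0.0000 0.0000 0.0000
67.8690 51.2912 27.3614 5.9111 0.0000 0.0000 0.0000 0.0000
74.1367 60.3386 40.4212 11.6707 0.0000 0.0000 0.0000 0.0000 0.0000

Δt=0.18388, u=1.20145, d=0.83233, q=0.48732, disc=e^(-rΔt)=0.98794
k=8 terminal: V=max(K-S,0) → 74.1367 60.3386 40.4212 11.6707 0.0000 0.0000 0.0000 0.0000 0.0000
k=7: j=0 S=37.3810 intr=67.8690 cont=66.5994 V=67.8690[EX]; j=1 S=53.9588 intr=51.2912 cont=50.0216 V=51.2912[EX]; j=2 S=77.8886 intr=27.3614 cont=26.0918 V=27.3614[EX]; j=3 S=112.4308 intr=0.0000 cont=5.9111 V=5.9111[hold]; j=4 S=162.2919 intr=0.0000 cont=0.0000 V=0.0000[hold]; j=5 S=234.2654 intr=0.0000 cont=0.0000 V=0.0000[hold]; j=6 S=338.1579 intr=0.0000 cont=0.0000 V=0.0000[hold]; j=7 S=488.1250 intr=0.0000 cont=0.0000 V=0.0000[hold]  S*(7)=77.8886
k=6: j=0 S=44.9114 intr=60.3386 cont=59.0690 V=60.3386[EX]; j=1 S=64.8288 intr=40.4212 cont=39.1516 V=40.4212[EX]; j=2 S=93.5793 intr=11.6707 cont=16.7042 V=16.7042[hold]; j=3 S=135.0800 intr=0.0000 cont=2.9939 V=2.9939[hold]; j=4 S=194.9856 intr=0.0000 cont=0.0000 V=0.0000[hold]; j=5 S=281.4582 intr=0.0000 cont=0.0000 V=0.0000[hold]; j=6 S=406.2799 intr=0.0000 cont=0.0000 V=0.0000[hold]  S*(6)=64.8288
k=5: j=0 S=53.9588 intr=51.2912 cont=50.0216 V=51.2912[EX]; j=1 S=77.8886 intr=27.3614 cont=28.5152 V=28.5152[hold]; j=2 S=112.4308 intr=0.0000 cont=9.9020 V=9.9020[hold]; j=3 S=162.2919 intr=0.0000 cont=1.5164 V=1.5164[hold]; j=4 S=234.2654 intr=0.0000 cont=0.0000 V=0.0000[hold]; j=5 S=338.1579 intr=0.0000 cont=0.0000 V=0.0000[hold]  S*(5)=53.9588
k=4: j=0 S=64.8288 intr=40.4212 cont=39.7071 V=40.4212[EX]; j=1 S=93.5793 intr=11.6707 cont=19.2100 V=19.2100[hold]; j=2 S=135.0800 intr=0.0000 cont=5.7453 V=5.7453[hold]; j=3 S=194.9856 intr=0.0000 cont=0.7680 V=0.7680[hold]; j=4 S=281.4582 intr=0.0000 cont=0.0000 V=0.0000[hold]  S*(4)=64.8288
k=3: j=0 S=77.8886 intr=27.3614 cont=29.7216 V=29.7216[hold]; j=1 S=112.4308 intr=0.0000 cont=12.4958 V=12.4958[hold]; j=2 S=162.2919 intr=0.0000 cont=3.2797 V=3.2797[hold]; j=3 S=234.2654 intr=0.0000 cont=0.3890 V=0.3890[hold]  S*(3)=-
k=2: j=0 S=93.5793 intr=11.6707 cont=21.0698 V=21.0698[hold]; j=1 S=135.0800 intr=0.0000 cont=7.9080 V=7.9080[hold]; j=2 S=194.9856 intr=0.0000 cont=1.8485 V=1.8485[hold]  S*(2)=-
k=1: j=0 S=112.4308 intr=0.0000 cont=14.4790 V=14.4790[hold]; j=1 S=162.2919 intr=0.0000 cont=4.8953 V=4.8953[hold]  S*(1)=-
k=0: j=0 S=135.0800 intr=0.0000 cont=9.6903 V=9.6903[hold]  S*(0)=-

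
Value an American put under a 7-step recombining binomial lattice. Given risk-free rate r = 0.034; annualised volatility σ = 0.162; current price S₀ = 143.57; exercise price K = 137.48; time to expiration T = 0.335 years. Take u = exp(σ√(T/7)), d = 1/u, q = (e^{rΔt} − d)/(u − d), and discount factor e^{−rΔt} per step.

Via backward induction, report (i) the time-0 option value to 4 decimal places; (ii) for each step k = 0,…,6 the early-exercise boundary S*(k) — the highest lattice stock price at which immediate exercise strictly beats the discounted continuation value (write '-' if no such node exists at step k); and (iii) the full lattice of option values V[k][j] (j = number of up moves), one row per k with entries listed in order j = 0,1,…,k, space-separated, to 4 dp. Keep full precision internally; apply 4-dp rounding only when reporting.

price = 2.2613
boundary = - - - - 124.5945 129.0892 124.5945
tree:
2.2613
3.6803 0.9274
5.8162 1.6733 0.2254
8.8601 2.9578 0.4646 0.0000
12.8855 5.0838 0.9578 0.0000 0.0000
17.2237 8.3908 1.9745 0.0000 0.0000 0.0000
21.4109 12.8855 4.0703 0.0000 0.0000 0.0000 0.0000
25.4523 17.2237 8.3908 0.0000 0.0000 0.0000 0.0000 0.0000

Δt=0.04786, u=1.03608, d=0.96518, q=0.51411, disc=e^(-rΔt)=0.99837
k=7 terminal: V=max(K-S,0) → 25.4523 17.2237 8.3908 0.0000 0.0000 0.0000 0.0000 0.0000
k=6: j=0 S=116.0691 intr=21.4109 cont=21.1874 V=21.4109[EX]; j=1 S=124.5945 intr=12.8855 cont=12.6620 V=12.8855[EX]; j=2 S=133.7461 intr=3.7339 cont=4.0703 V=4.0703[hold]; j=3 S=143.5700 intr=0.0000 cont=0.0000 V=0.0000[hold]; j=4 S=154.1154 intr=0.0000 cont=0.0000 V=0.0000[hold]; j=5 S=165.4354 intr=0.0000 cont=0.0000 V=0.0000[hold]; j=6 S=177.5869 intr=0.0000 cont=0.0000 V=0.0000[hold]  S*(6)=124.5945
k=5: j=0 S=120.2563 intr=17.2237 cont=17.0002 V=17.2237[EX]; j=1 S=129.0892 intr=8.3908 cont=8.3399 V=8.3908[EX]; j=2 S=138.5710 intr=0.0000 cont=1.9745 V=1.9745[hold]; j=3 S=148.7493 intr=0.0000 cont=0.0000 V=0.0000[hold]; j=4 S=159.6751 intr=0.0000 cont=0.0000 V=0.0000[hold]; j=5 S=171.4035 intr=0.0000 cont=0.0000 V=0.0000[hold]  S*(5)=129.0892
k=4: j=0 S=124.5945 intr=12.8855 cont=12.6620 V=12.8855[EX]; j=1 S=133.7461 intr=3.7339 cont=5.0838 V=5.0838[hold]; j=2 S=143.5700 intr=0.0000 cont=0.9578 V=0.9578[hold]; j=3 S=154.1154 intr=0.0000 cont=0.0000 V=0.0000[hold]; j=4 S=165.4354 intr=0.0000 cont=0.0000 V=0.0000[hold]  S*(4)=124.5945
k=3: j=0 S=129.0892 intr=8.3908 cont=8.8601 V=8.8601[hold]; j=1 S=138.5710 intr=0.0000 cont=2.9578 V=2.9578[hold]; j=2 S=148.7493 intr=0.0000 cont=0.4646 V=0.4646[hold]; j=3 S=159.6751 intr=0.0000 cont=0.0000 V=0.0000[hold]  S*(3)=-
k=2: j=0 S=133.7461 intr=3.7339 cont=5.8162 V=5.8162[hold]; j=1 S=143.5700 intr=0.0000 cont=1.6733 V=1.6733[hold]; j=2 S=154.1154 intr=0.0000 cont=0.2254 V=0.2254[hold]  S*(2)=-
k=1: j=0 S=138.5710 intr=0.0000 cont=3.6803 V=3.6803[hold]; j=1 S=148.7493 intr=0.0000 cont=0.9274 V=0.9274[hold]  S*(1)=-
k=0: j=0 S=143.5700 intr=0.0000 cont=2.2613 V=2.2613[hold]  S*(0)=-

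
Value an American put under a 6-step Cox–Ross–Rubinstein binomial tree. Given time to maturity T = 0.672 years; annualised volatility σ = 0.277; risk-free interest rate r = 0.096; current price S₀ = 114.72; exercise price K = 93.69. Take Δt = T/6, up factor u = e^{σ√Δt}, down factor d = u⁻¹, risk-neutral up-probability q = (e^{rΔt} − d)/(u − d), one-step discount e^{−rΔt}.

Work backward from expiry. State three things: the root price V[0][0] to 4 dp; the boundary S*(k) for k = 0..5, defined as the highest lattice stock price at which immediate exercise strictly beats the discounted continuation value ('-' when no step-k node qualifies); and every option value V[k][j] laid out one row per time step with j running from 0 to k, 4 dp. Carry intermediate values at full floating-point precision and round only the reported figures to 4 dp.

price = 1.2962
boundary = - - - - 79.1771 86.8679
tree:
1.2962
2.4666 0.3054
4.5985 0.6639 0.0000
8.3365 1.4433 0.0000 0.0000
14.5129 3.1379 0.0000 0.0000 0.0000
21.5229 6.8221 0.0000 0.0000 0.0000 0.0000
27.9122 14.5129 0.0000 0.0000 0.0000 0.0000 0.0000

params: Δt=0.11200 u=1.09713 d=0.91147 q=0.53506 e^(-rΔt)=0.98931
t_6 payoffs: 27.9122 14.5129 0.0000 0.0000 0.0000 0.0000 0.0000
t_5: node(5,0) S=72.1671 payoff=21.5229 vs cont=20.5209 → 21.5229 [stop]  node(5,1) S=86.8679 payoff=6.8221 vs cont=6.6754 → 6.8221 [stop]  node(5,2) S=104.5633 payoff=0.0000 vs cont=0.0000 → 0.0000 [wait]  node(5,3) S=125.8633 payoff=0.0000 vs cont=0.0000 → 0.0000 [wait]  node(5,4) S=151.5022 payoff=0.0000 vs cont=0.0000 → 0.0000 [wait]  node(5,5) S=182.3639 payoff=0.0000 vs cont=0.0000 → 0.0000 [wait]  ⇒ S*(5)=86.8679
t_4: node(4,0) S=79.1771 payoff=14.5129 vs cont=13.5110 → 14.5129 [stop]  node(4,1) S=95.3058 payoff=0.0000 vs cont=3.1379 → 3.1379 [wait]  node(4,2) S=114.7200 payoff=0.0000 vs cont=0.0000 → 0.0000 [wait]  node(4,3) S=138.0890 payoff=0.0000 vs cont=0.0000 → 0.0000 [wait]  node(4,4) S=166.2183 payoff=0.0000 vs cont=0.0000 → 0.0000 [wait]  ⇒ S*(4)=79.1771
t_3: node(3,0) S=86.8679 payoff=6.8221 vs cont=8.3365 → 8.3365 [wait]  node(3,1) S=104.5633 payoff=0.0000 vs cont=1.4433 → 1.4433 [wait]  node(3,2) S=125.8633 payoff=0.0000 vs cont=0.0000 → 0.0000 [wait]  node(3,3) S=151.5022 payoff=0.0000 vs cont=0.0000 → 0.0000 [wait]  ⇒ S*(3)=-
t_2: node(2,0) S=95.3058 payoff=0.0000 vs cont=4.5985 → 4.5985 [wait]  node(2,1) S=114.7200 payoff=0.0000 vs cont=0.6639 → 0.6639 [wait]  node(2,2) S=138.0890 payoff=0.0000 vs cont=0.0000 → 0.0000 [wait]  ⇒ S*(2)=-
t_1: node(1,0) S=104.5633 payoff=0.0000 vs cont=2.4666 → 2.4666 [wait]  node(1,1) S=125.8633 payoff=0.0000 vs cont=0.3054 → 0.3054 [wait]  ⇒ S*(1)=-
t_0: node(0,0) S=114.7200 payoff=0.0000 vs cont=1.2962 → 1.2962 [wait]  ⇒ S*(0)=-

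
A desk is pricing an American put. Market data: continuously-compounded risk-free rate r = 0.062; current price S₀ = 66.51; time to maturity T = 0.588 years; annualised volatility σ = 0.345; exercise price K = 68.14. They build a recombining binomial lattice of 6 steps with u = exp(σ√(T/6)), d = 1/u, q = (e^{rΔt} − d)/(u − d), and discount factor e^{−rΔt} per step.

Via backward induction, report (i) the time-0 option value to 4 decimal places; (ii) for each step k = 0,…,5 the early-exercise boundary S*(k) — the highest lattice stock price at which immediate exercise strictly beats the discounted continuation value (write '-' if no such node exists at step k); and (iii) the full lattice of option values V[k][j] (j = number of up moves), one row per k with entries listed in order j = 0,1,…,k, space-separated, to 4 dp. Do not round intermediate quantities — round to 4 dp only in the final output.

Δt=0.09800, u=1.11405, d=0.89763, q=0.50119, disc=e^(-rΔt)=0.99394
k=6 terminal: V=max(K-S,0) → 33.3497 24.9614 14.5508 1.6300 0.0000 0.0000 0.0000
k=5: j=0 S=38.7582 intr=29.3818 cont=28.9691 V=29.3818[EX]; j=1 S=48.1031 intr=20.0369 cont=19.6242 V=20.0369[EX]; j=2 S=59.7011 intr=8.4389 cont=8.0261 V=8.4389[EX]; j=3 S=74.0955 intr=0.0000 cont=0.8081 V=0.8081[hold]; j=4 S=91.9604 intr=0.0000 cont=0.0000 V=0.0000[hold]; j=5 S=114.1328 intr=0.0000 cont=0.0000 V=0.0000[hold]  S*(5)=59.7011
k=4: j=0 S=43.1786 intr=24.9614 cont=24.5487 V=24.9614[EX]; j=1 S=53.5892 intr=14.5508 cont=14.1380 V=14.5508[EX]; j=2 S=66.5100 intr=1.6300 cont=4.5865 V=4.5865[hold]; j=3 S=82.5461 intr=0.0000 cont=0.4007 V=0.4007[hold]; j=4 S=102.4485 intr=0.0000 cont=0.0000 V=0.0000[hold]  S*(4)=53.5892
k=3: j=0 S=48.1031 intr=20.0369 cont=19.6242 V=20.0369[EX]; j=1 S=59.7011 intr=8.4389 cont=9.4989 V=9.4989[hold]; j=2 S=74.0955 intr=0.0000 cont=2.4736 V=2.4736[hold]; j=3 S=91.9604 intr=0.0000 cont=0.1986 V=0.1986[hold]  S*(3)=48.1031
k=2: j=0 S=53.5892 intr=14.5508 cont=14.6661 V=14.6661[hold]; j=1 S=66.5100 intr=1.6300 cont=5.9417 V=5.9417[hold]; j=2 S=82.5461 intr=0.0000 cont=1.3253 V=1.3253[hold]  S*(2)=-
k=1: j=0 S=59.7011 intr=8.4389 cont=10.2312 V=10.2312[hold]; j=1 S=74.0955 intr=0.0000 cont=3.6061 V=3.6061[hold]  S*(1)=-
k=0: j=0 S=66.5100 intr=1.6300 cont=6.8689 V=6.8689[hold]  S*(0)=-

price = 6.8689
boundary = - - - 48.1031 53.5892 59.7011
tree:
6.8689
10.2312 3.6061
14.6661 5.9417 1.3253
20.0369 9.4989 2.4736 0.1986
24.9614 14.5508 4.5865 0.4007 0.0000
29.3818 20.0369 8.4389 0.8081 0.0000 0.0000
33.3497 24.9614 14.5508 1.6300 0.0000 0.0000 0.0000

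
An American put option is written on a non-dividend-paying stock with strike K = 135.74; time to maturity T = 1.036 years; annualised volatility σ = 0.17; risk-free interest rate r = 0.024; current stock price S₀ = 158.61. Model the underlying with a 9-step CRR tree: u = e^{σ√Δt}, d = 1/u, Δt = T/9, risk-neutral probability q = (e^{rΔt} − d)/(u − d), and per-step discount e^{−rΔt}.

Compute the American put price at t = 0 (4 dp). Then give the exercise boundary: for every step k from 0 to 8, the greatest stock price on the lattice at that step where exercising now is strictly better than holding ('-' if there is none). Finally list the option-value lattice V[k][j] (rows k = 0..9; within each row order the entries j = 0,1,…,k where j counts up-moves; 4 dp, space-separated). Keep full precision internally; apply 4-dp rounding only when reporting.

Δt=0.11511  u=1.05937  d=0.94395  q=0.50955  discount=0.99724
step 9 (expiry): payoffs max(K−S,0) = 41.3581 29.8178 16.8665 2.3316 0.0000 0.0000 0.0000 0.0000 0.0000 0.0000
step 8: (k=8,j=0): S=99.9857, (K−S)⁺=35.7543, hold=35.3798 ⇒ V=35.7543 exercise | (k=8,j=1): S=112.2112, (K−S)⁺=23.5288, hold=23.1544 ⇒ V=23.5288 exercise | (k=8,j=2): S=125.9315, (K−S)⁺=9.8085, hold=9.4341 ⇒ V=9.8085 exercise | (k=8,j=3): S=141.3294, (K−S)⁺=0.0000, hold=1.1403 ⇒ V=1.1403 continue | (k=8,j=4): S=158.6100, (K−S)⁺=0.0000, hold=0.0000 ⇒ V=0.0000 continue | (k=8,j=5): S=178.0036, (K−S)⁺=0.0000, hold=0.0000 ⇒ V=0.0000 continue | (k=8,j=6): S=199.7685, (K−S)⁺=0.0000, hold=0.0000 ⇒ V=0.0000 continue | (k=8,j=7): S=224.1946, (K−S)⁺=0.0000, hold=0.0000 ⇒ V=0.0000 continue | (k=8,j=8): S=251.6073, (K−S)⁺=0.0000, hold=0.0000 ⇒ V=0.0000 continue  boundary S*=125.9315
step 7: (k=7,j=0): S=105.9222, (K−S)⁺=29.8178, hold=29.4433 ⇒ V=29.8178 exercise | (k=7,j=1): S=118.8735, (K−S)⁺=16.8665, hold=16.4920 ⇒ V=16.8665 exercise | (k=7,j=2): S=133.4084, (K−S)⁺=2.3316, hold=5.3768 ⇒ V=5.3768 continue | (k=7,j=3): S=149.7206, (K−S)⁺=0.0000, hold=0.5577 ⇒ V=0.5577 continue | (k=7,j=4): S=168.0272, (K−S)⁺=0.0000, hold=0.0000 ⇒ V=0.0000 continue | (k=7,j=5): S=188.5723, (K−S)⁺=0.0000, hold=0.0000 ⇒ V=0.0000 continue | (k=7,j=6): S=211.6294, (K−S)⁺=0.0000, hold=0.0000 ⇒ V=0.0000 continue | (k=7,j=7): S=237.5058, (K−S)⁺=0.0000, hold=0.0000 ⇒ V=0.0000 continue  boundary S*=118.8735
step 6: (k=6,j=0): S=112.2112, (K−S)⁺=23.5288, hold=23.1544 ⇒ V=23.5288 exercise | (k=6,j=1): S=125.9315, (K−S)⁺=9.8085, hold=10.9815 ⇒ V=10.9815 continue | (k=6,j=2): S=141.3294, (K−S)⁺=0.0000, hold=2.9132 ⇒ V=2.9132 continue | (k=6,j=3): S=158.6100, (K−S)⁺=0.0000, hold=0.2728 ⇒ V=0.2728 continue | (k=6,j=4): S=178.0036, (K−S)⁺=0.0000, hold=0.0000 ⇒ V=0.0000 continue | (k=6,j=5): S=199.7685, (K−S)⁺=0.0000, hold=0.0000 ⇒ V=0.0000 continue | (k=6,j=6): S=224.1946, (K−S)⁺=0.0000, hold=0.0000 ⇒ V=0.0000 continue  boundary S*=112.2112
step 5: (k=5,j=0): S=118.8735, (K−S)⁺=16.8665, hold=17.0880 ⇒ V=17.0880 continue | (k=5,j=1): S=133.4084, (K−S)⁺=2.3316, hold=6.8513 ⇒ V=6.8513 continue | (k=5,j=2): S=149.7206, (K−S)⁺=0.0000, hold=1.5634 ⇒ V=1.5634 continue | (k=5,j=3): S=168.0272, (K−S)⁺=0.0000, hold=0.1334 ⇒ V=0.1334 continue | (k=5,j=4): S=188.5723, (K−S)⁺=0.0000, hold=0.0000 ⇒ V=0.0000 continue | (k=5,j=5): S=211.6294, (K−S)⁺=0.0000, hold=0.0000 ⇒ V=0.0000 continue  boundary S*=-
step 4: (k=4,j=0): S=125.9315, (K−S)⁺=9.8085, hold=11.8391 ⇒ V=11.8391 continue | (k=4,j=1): S=141.3294, (K−S)⁺=0.0000, hold=4.1454 ⇒ V=4.1454 continue | (k=4,j=2): S=158.6100, (K−S)⁺=0.0000, hold=0.8325 ⇒ V=0.8325 continue | (k=4,j=3): S=178.0036, (K−S)⁺=0.0000, hold=0.0653 ⇒ V=0.0653 continue | (k=4,j=4): S=199.7685, (K−S)⁺=0.0000, hold=0.0000 ⇒ V=0.0000 continue  boundary S*=-
step 3: (k=3,j=0): S=133.4084, (K−S)⁺=2.3316, hold=7.8969 ⇒ V=7.8969 continue | (k=3,j=1): S=149.7206, (K−S)⁺=0.0000, hold=2.4505 ⇒ V=2.4505 continue | (k=3,j=2): S=168.0272, (K−S)⁺=0.0000, hold=0.4403 ⇒ V=0.4403 continue | (k=3,j=3): S=188.5723, (K−S)⁺=0.0000, hold=0.0319 ⇒ V=0.0319 continue  boundary S*=-
step 2: (k=2,j=0): S=141.3294, (K−S)⁺=0.0000, hold=5.1075 ⇒ V=5.1075 continue | (k=2,j=1): S=158.6100, (K−S)⁺=0.0000, hold=1.4223 ⇒ V=1.4223 continue | (k=2,j=2): S=178.0036, (K−S)⁺=0.0000, hold=0.2316 ⇒ V=0.2316 continue  boundary S*=-
step 1: (k=1,j=0): S=149.7206, (K−S)⁺=0.0000, hold=3.2208 ⇒ V=3.2208 continue | (k=1,j=1): S=168.0272, (K−S)⁺=0.0000, hold=0.8133 ⇒ V=0.8133 continue  boundary S*=-
step 0: (k=0,j=0): S=158.6100, (K−S)⁺=0.0000, hold=1.9885 ⇒ V=1.9885 continue  boundary S*=-

price = 1.9885
boundary = - - - - - - 112.2112 118.8735 125.9315
tree:
1.9885
3.2208 0.8133
5.1075 1.4223 0.2316
7.8969 2.4505 0.4403 0.0319
11.8391 4.1454 0.8325 0.0653 0.0000
17.0880 6.8513 1.5634 0.1334 0.0000 0.0000
23.5288 10.9815 2.9132 0.2728 0.0000 0.0000 0.0000
29.8178 16.8665 5.3768 0.5577 0.0000 0.0000 0.0000 0.0000
35.7543 23.5288 9.8085 1.1403 0.0000 0.0000 0.0000 0.0000 0.0000
41.3581 29.8178 16.8665 2.3316 0.0000 0.0000 0.0000 0.0000 0.0000 0.0000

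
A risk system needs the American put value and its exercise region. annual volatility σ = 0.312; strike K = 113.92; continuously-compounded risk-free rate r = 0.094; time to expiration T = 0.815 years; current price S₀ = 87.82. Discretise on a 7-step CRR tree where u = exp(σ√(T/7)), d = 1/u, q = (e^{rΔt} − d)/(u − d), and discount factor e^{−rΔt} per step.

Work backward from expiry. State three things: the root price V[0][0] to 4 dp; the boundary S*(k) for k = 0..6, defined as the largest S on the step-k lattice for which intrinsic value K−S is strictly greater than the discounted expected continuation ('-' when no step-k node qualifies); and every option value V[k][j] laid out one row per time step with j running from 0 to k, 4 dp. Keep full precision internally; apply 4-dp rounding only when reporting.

price = 26.1000
boundary = 87.8200 78.9512 87.8200 78.9512 87.8200 97.6851 87.8200
tree:
26.1000
34.9688 17.8945
42.9420 26.1000 10.8455
50.1099 34.9688 17.1900 5.3325
56.5540 42.9420 26.1000 9.4887 1.6838
62.3473 50.1099 34.9688 16.2349 3.5838 0.0000
67.5556 56.5540 42.9420 26.1000 7.6277 0.0000 0.0000
72.2379 62.3473 50.1099 34.9688 16.2349 0.0000 0.0000 0.0000

params: Δt=0.11643 u=1.11233 d=0.89901 q=0.52500 e^(-rΔt)=0.98912
t_7 payoffs: 72.2379 62.3473 50.1099 34.9688 16.2349 0.0000 0.0000 0.0000
t_6: node(6,0) S=46.3644 payoff=67.5556 vs cont=66.3156 → 67.5556 [stop]  node(6,1) S=57.3660 payoff=56.5540 vs cont=55.3141 → 56.5540 [stop]  node(6,2) S=70.9780 payoff=42.9420 vs cont=41.7020 → 42.9420 [stop]  node(6,3) S=87.8200 payoff=26.1000 vs cont=24.8600 → 26.1000 [stop]  node(6,4) S=108.6583 payoff=5.2617 vs cont=7.6277 → 7.6277 [wait]  node(6,5) S=134.4412 payoff=0.0000 vs cont=0.0000 → 0.0000 [wait]  node(6,6) S=166.3420 payoff=0.0000 vs cont=0.0000 → 0.0000 [wait]  ⇒ S*(6)=87.8200
t_5: node(5,0) S=51.5727 payoff=62.3473 vs cont=61.1074 → 62.3473 [stop]  node(5,1) S=63.8101 payoff=50.1099 vs cont=48.8700 → 50.1099 [stop]  node(5,2) S=78.9512 payoff=34.9688 vs cont=33.7288 → 34.9688 [stop]  node(5,3) S=97.6851 payoff=16.2349 vs cont=16.2236 → 16.2349 [stop]  node(5,4) S=120.8642 payoff=0.0000 vs cont=3.5838 → 3.5838 [wait]  node(5,5) S=149.5434 payoff=0.0000 vs cont=0.0000 → 0.0000 [wait]  ⇒ S*(5)=97.6851
t_4: node(4,0) S=57.3660 payoff=56.5540 vs cont=55.3141 → 56.5540 [stop]  node(4,1) S=70.9780 payoff=42.9420 vs cont=41.7020 → 42.9420 [stop]  node(4,2) S=87.8200 payoff=26.1000 vs cont=24.8600 → 26.1000 [stop]  node(4,3) S=108.6583 payoff=5.2617 vs cont=9.4887 → 9.4887 [wait]  node(4,4) S=134.4412 payoff=0.0000 vs cont=1.6838 → 1.6838 [wait]  ⇒ S*(4)=87.8200
t_3: node(3,0) S=63.8101 payoff=50.1099 vs cont=48.8700 → 50.1099 [stop]  node(3,1) S=78.9512 payoff=34.9688 vs cont=33.7288 → 34.9688 [stop]  node(3,2) S=97.6851 payoff=16.2349 vs cont=17.1900 → 17.1900 [wait]  node(3,3) S=120.8642 payoff=0.0000 vs cont=5.3325 → 5.3325 [wait]  ⇒ S*(3)=78.9512
t_2: node(2,0) S=70.9780 payoff=42.9420 vs cont=41.7020 → 42.9420 [stop]  node(2,1) S=87.8200 payoff=26.1000 vs cont=25.3560 → 26.1000 [stop]  node(2,2) S=108.6583 payoff=5.2617 vs cont=10.8455 → 10.8455 [wait]  ⇒ S*(2)=87.8200
t_1: node(1,0) S=78.9512 payoff=34.9688 vs cont=33.7288 → 34.9688 [stop]  node(1,1) S=97.6851 payoff=16.2349 vs cont=17.8945 → 17.8945 [wait]  ⇒ S*(1)=78.9512
t_0: node(0,0) S=87.8200 payoff=26.1000 vs cont=25.7218 → 26.1000 [stop]  ⇒ S*(0)=87.8200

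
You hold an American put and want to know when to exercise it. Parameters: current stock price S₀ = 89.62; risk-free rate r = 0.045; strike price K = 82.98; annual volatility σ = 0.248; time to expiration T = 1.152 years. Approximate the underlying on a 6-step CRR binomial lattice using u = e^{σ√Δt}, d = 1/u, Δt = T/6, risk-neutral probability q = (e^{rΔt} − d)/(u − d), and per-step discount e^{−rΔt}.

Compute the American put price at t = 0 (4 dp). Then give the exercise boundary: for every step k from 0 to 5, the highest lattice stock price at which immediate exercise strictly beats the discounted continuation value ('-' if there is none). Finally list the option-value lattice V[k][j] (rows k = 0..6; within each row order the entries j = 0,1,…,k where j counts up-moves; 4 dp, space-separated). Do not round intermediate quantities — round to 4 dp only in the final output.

price = 4.9580
boundary = - - - 64.6879 58.0269 64.6879
tree:
4.9580
7.9485 2.1998
12.3174 3.9307 0.5919
18.2921 6.8473 1.2252 0.0000
24.9531 11.5053 2.5361 0.0000 0.0000
30.9283 18.2921 5.2496 0.0000 0.0000 0.0000
36.2882 24.9531 10.8664 0.0000 0.0000 0.0000 0.0000

Δt=0.19200, u=1.11479, d=0.89703, q=0.51271, disc=e^(-rΔt)=0.99140
k=6 terminal: V=max(K-S,0) → 36.2882 24.9531 10.8664 0.0000 0.0000 0.0000 0.0000
k=5: j=0 S=52.0517 intr=30.9283 cont=30.2144 V=30.9283[EX]; j=1 S=64.6879 intr=18.2921 cont=17.5782 V=18.2921[EX]; j=2 S=80.3917 intr=2.5883 cont=5.2496 V=5.2496[hold]; j=3 S=99.9077 intr=0.0000 cont=0.0000 V=0.0000[hold]; j=4 S=124.1615 intr=0.0000 cont=0.0000 V=0.0000[hold]; j=5 S=154.3032 intr=0.0000 cont=0.0000 V=0.0000[hold]  S*(5)=64.6879
k=4: j=0 S=58.0269 intr=24.9531 cont=24.2393 V=24.9531[EX]; j=1 S=72.1136 intr=10.8664 cont=11.5053 V=11.5053[hold]; j=2 S=89.6200 intr=0.0000 cont=2.5361 V=2.5361[hold]; j=3 S=111.3763 intr=0.0000 cont=0.0000 V=0.0000[hold]; j=4 S=138.4143 intr=0.0000 cont=0.0000 V=0.0000[hold]  S*(4)=58.0269
k=3: j=0 S=64.6879 intr=18.2921 cont=17.9030 V=18.2921[EX]; j=1 S=80.3917 intr=2.5883 cont=6.8473 V=6.8473[hold]; j=2 S=99.9077 intr=0.0000 cont=1.2252 V=1.2252[hold]; j=3 S=124.1615 intr=0.0000 cont=0.0000 V=0.0000[hold]  S*(3)=64.6879
k=2: j=0 S=72.1136 intr=10.8664 cont=12.3174 V=12.3174[hold]; j=1 S=89.6200 intr=0.0000 cont=3.9307 V=3.9307[hold]; j=2 S=111.3763 intr=0.0000 cont=0.5919 V=0.5919[hold]  S*(2)=-
k=1: j=0 S=80.3917 intr=2.5883 cont=7.9485 V=7.9485[hold]; j=1 S=99.9077 intr=0.0000 cont=2.1998 V=2.1998[hold]  S*(1)=-
k=0: j=0 S=89.6200 intr=0.0000 cont=4.9580 V=4.9580[hold]  S*(0)=-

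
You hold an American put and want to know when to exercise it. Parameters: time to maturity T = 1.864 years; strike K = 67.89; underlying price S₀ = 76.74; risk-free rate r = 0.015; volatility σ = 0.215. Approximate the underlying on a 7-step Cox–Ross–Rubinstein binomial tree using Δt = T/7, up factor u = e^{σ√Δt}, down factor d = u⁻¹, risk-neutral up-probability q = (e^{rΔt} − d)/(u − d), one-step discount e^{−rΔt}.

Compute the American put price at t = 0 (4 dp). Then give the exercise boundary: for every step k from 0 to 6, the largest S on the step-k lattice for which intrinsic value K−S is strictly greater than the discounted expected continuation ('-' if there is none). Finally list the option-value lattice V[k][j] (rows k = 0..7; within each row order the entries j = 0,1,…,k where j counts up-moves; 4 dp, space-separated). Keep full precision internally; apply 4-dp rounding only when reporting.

price = 3.9454
boundary = - - - - 49.2367 55.0138 49.2367
tree:
3.9454
6.1328 1.7035
9.2542 2.9379 0.4342
13.4535 4.9641 0.8553 0.0000
18.6533 8.1575 1.6848 0.0000 0.0000
23.8238 12.8762 3.3186 0.0000 0.0000 0.0000
28.4514 18.6533 6.5369 0.0000 0.0000 0.0000 0.0000
32.5929 23.8238 12.8762 0.0000 0.0000 0.0000 0.0000 0.0000

params: Δt=0.26629 u=1.11733 d=0.89499 q=0.49029 e^(-rΔt)=0.99601
t_7 payoffs: 32.5929 23.8238 12.8762 0.0000 0.0000 0.0000 0.0000 0.0000
t_6: node(6,0) S=39.4386 payoff=28.4514 vs cont=28.1807 → 28.4514 [stop]  node(6,1) S=49.2367 payoff=18.6533 vs cont=18.3827 → 18.6533 [stop]  node(6,2) S=61.4689 payoff=6.4211 vs cont=6.5369 → 6.5369 [wait]  node(6,3) S=76.7400 payoff=0.0000 vs cont=0.0000 → 0.0000 [wait]  node(6,4) S=95.8051 payoff=0.0000 vs cont=0.0000 → 0.0000 [wait]  node(6,5) S=119.6066 payoff=0.0000 vs cont=0.0000 → 0.0000 [wait]  node(6,6) S=149.3213 payoff=0.0000 vs cont=0.0000 → 0.0000 [wait]  ⇒ S*(6)=49.2367
t_5: node(5,0) S=44.0662 payoff=23.8238 vs cont=23.5532 → 23.8238 [stop]  node(5,1) S=55.0138 payoff=12.8762 vs cont=12.6621 → 12.8762 [stop]  node(5,2) S=68.6813 payoff=0.0000 vs cont=3.3186 → 3.3186 [wait]  node(5,3) S=85.7443 payoff=0.0000 vs cont=0.0000 → 0.0000 [wait]  node(5,4) S=107.0463 payoff=0.0000 vs cont=0.0000 → 0.0000 [wait]  node(5,5) S=133.6406 payoff=0.0000 vs cont=0.0000 → 0.0000 [wait]  ⇒ S*(5)=55.0138
t_4: node(4,0) S=49.2367 payoff=18.6533 vs cont=18.3827 → 18.6533 [stop]  node(4,1) S=61.4689 payoff=6.4211 vs cont=8.1575 → 8.1575 [wait]  node(4,2) S=76.7400 payoff=0.0000 vs cont=1.6848 → 1.6848 [wait]  node(4,3) S=95.8051 payoff=0.0000 vs cont=0.0000 → 0.0000 [wait]  node(4,4) S=119.6066 payoff=0.0000 vs cont=0.0000 → 0.0000 [wait]  ⇒ S*(4)=49.2367
t_3: node(3,0) S=55.0138 payoff=12.8762 vs cont=13.4535 → 13.4535 [wait]  node(3,1) S=68.6813 payoff=0.0000 vs cont=4.9641 → 4.9641 [wait]  node(3,2) S=85.7443 payoff=0.0000 vs cont=0.8553 → 0.8553 [wait]  node(3,3) S=107.0463 payoff=0.0000 vs cont=0.0000 → 0.0000 [wait]  ⇒ S*(3)=-
t_2: node(2,0) S=61.4689 payoff=6.4211 vs cont=9.2542 → 9.2542 [wait]  node(2,1) S=76.7400 payoff=0.0000 vs cont=2.9379 → 2.9379 [wait]  node(2,2) S=95.8051 payoff=0.0000 vs cont=0.4342 → 0.4342 [wait]  ⇒ S*(2)=-
t_1: node(1,0) S=68.6813 payoff=0.0000 vs cont=6.1328 → 6.1328 [wait]  node(1,1) S=85.7443 payoff=0.0000 vs cont=1.7035 → 1.7035 [wait]  ⇒ S*(1)=-
t_0: node(0,0) S=76.7400 payoff=0.0000 vs cont=3.9454 → 3.9454 [wait]  ⇒ S*(0)=-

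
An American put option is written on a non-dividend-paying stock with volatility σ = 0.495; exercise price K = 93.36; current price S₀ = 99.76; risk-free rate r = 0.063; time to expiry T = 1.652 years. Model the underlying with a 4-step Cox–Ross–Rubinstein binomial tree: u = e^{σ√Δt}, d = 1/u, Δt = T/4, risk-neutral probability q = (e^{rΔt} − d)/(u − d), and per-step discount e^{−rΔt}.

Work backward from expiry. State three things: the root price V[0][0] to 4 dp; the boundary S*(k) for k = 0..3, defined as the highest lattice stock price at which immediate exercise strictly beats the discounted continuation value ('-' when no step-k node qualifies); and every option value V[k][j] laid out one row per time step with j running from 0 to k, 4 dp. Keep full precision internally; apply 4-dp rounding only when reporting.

price = 16.4103
boundary = - - 52.8017 38.4143
tree:
16.4103
26.2821 5.8455
40.5583 11.1492 0.0000
54.9457 21.2648 0.0000 0.0000
65.4128 40.5583 0.0000 0.0000 0.0000

Δt=0.41300  u=1.37453  d=0.72752  q=0.46188  discount=0.97432
step 4 (expiry): payoffs max(K−S,0) = 65.4128 40.5583 0.0000 0.0000 0.0000
step 3: (k=3,j=0): S=38.4143, (K−S)⁺=54.9457, hold=52.5479 ⇒ V=54.9457 exercise | (k=3,j=1): S=72.5775, (K−S)⁺=20.7825, hold=21.2648 ⇒ V=21.2648 continue | (k=3,j=2): S=137.1232, (K−S)⁺=0.0000, hold=0.0000 ⇒ V=0.0000 continue | (k=3,j=3): S=259.0714, (K−S)⁺=0.0000, hold=0.0000 ⇒ V=0.0000 continue  boundary S*=38.4143
step 2: (k=2,j=0): S=52.8017, (K−S)⁺=40.5583, hold=38.3776 ⇒ V=40.5583 exercise | (k=2,j=1): S=99.7600, (K−S)⁺=0.0000, hold=11.1492 ⇒ V=11.1492 continue | (k=2,j=2): S=188.4799, (K−S)⁺=0.0000, hold=0.0000 ⇒ V=0.0000 continue  boundary S*=52.8017
step 1: (k=1,j=0): S=72.5775, (K−S)⁺=20.7825, hold=26.2821 ⇒ V=26.2821 continue | (k=1,j=1): S=137.1232, (K−S)⁺=0.0000, hold=5.8455 ⇒ V=5.8455 continue  boundary S*=-
step 0: (k=0,j=0): S=99.7600, (K−S)⁺=0.0000, hold=16.4103 ⇒ V=16.4103 continue  boundary S*=-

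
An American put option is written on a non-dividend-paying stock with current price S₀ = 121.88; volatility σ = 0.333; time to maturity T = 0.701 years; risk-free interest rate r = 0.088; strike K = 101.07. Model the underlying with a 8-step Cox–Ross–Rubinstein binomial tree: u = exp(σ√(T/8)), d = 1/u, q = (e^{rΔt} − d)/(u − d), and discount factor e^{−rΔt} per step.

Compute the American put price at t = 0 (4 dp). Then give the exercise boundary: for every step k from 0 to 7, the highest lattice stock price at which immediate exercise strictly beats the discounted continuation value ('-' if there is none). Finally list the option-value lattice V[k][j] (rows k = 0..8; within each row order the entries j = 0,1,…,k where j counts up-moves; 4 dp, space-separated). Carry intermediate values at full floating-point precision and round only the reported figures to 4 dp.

price = 3.1199
boundary = - - - - 82.1663 74.4533 82.1663 90.6783
tree:
3.1199
5.1206 1.2795
8.1917 2.3005 0.3356
12.6954 4.0665 0.6692 0.0259
18.9037 7.0298 1.3323 0.0537 0.0000
26.6167 11.7871 2.6476 0.1115 0.0000 0.0000
33.6057 18.9037 5.2511 0.2315 0.0000 0.0000 0.0000
39.9386 26.6167 10.3917 0.4807 0.0000 0.0000 0.0000 0.0000
45.6770 33.6057 18.9037 0.9979 0.0000 0.0000 0.0000 0.0000 0.0000

Δt=0.08762, u=1.10360, d=0.90613, q=0.51458, disc=e^(-rΔt)=0.99232
k=8 terminal: V=max(K-S,0) → 45.6770 33.6057 18.9037 0.9979 0.0000 0.0000 0.0000 0.0000 0.0000
k=7: j=0 S=61.1314 intr=39.9386 cont=39.1623 V=39.9386[EX]; j=1 S=74.4533 intr=26.6167 cont=25.8404 V=26.6167[EX]; j=2 S=90.6783 intr=10.3917 cont=9.6154 V=10.3917[EX]; j=3 S=110.4391 intr=0.0000 cont=0.4807 V=0.4807[hold]; j=4 S=134.5062 intr=0.0000 cont=0.0000 V=0.0000[hold]; j=5 S=163.8180 intr=0.0000 cont=0.0000 V=0.0000[hold]; j=6 S=199.5176 intr=0.0000 cont=0.0000 V=0.0000[hold]; j=7 S=242.9968 intr=0.0000 cont=0.0000 V=0.0000[hold]  S*(7)=90.6783
k=6: j=0 S=67.4643 intr=33.6057 cont=32.8293 V=33.6057[EX]; j=1 S=82.1663 intr=18.9037 cont=18.1274 V=18.9037[EX]; j=2 S=100.0721 intr=0.9979 cont=5.2511 V=5.2511[hold]; j=3 S=121.8800 intr=0.0000 cont=0.2315 V=0.2315[hold]; j=4 S=148.4403 intr=0.0000 cont=0.0000 V=0.0000[hold]; j=5 S=180.7887 intr=0.0000 cont=0.0000 V=0.0000[hold]; j=6 S=220.1866 intr=0.0000 cont=0.0000 V=0.0000[hold]  S*(6)=82.1663
k=5: j=0 S=74.4533 intr=26.6167 cont=25.8404 V=26.6167[EX]; j=1 S=90.6783 intr=10.3917 cont=11.7871 V=11.7871[hold]; j=2 S=110.4391 intr=0.0000 cont=2.6476 V=2.6476[hold]; j=3 S=134.5062 intr=0.0000 cont=0.1115 V=0.1115[hold]; j=4 S=163.8180 intr=0.0000 cont=0.0000 V=0.0000[hold]; j=5 S=199.5176 intr=0.0000 cont=0.0000 V=0.0000[hold]  S*(5)=74.4533
k=4: j=0 S=82.1663 intr=18.9037 cont=18.8399 V=18.9037[EX]; j=1 S=100.0721 intr=0.9979 cont=7.0298 V=7.0298[hold]; j=2 S=121.8800 intr=0.0000 cont=1.3323 V=1.3323[hold]; j=3 S=148.4403 intr=0.0000 cont=0.0537 V=0.0537[hold]; j=4 S=180.7887 intr=0.0000 cont=0.0000 V=0.0000[hold]  S*(4)=82.1663
k=3: j=0 S=90.6783 intr=10.3917 cont=12.6954 V=12.6954[hold]; j=1 S=110.4391 intr=0.0000 cont=4.0665 V=4.0665[hold]; j=2 S=134.5062 intr=0.0000 cont=0.6692 V=0.6692[hold]; j=3 S=163.8180 intr=0.0000 cont=0.0259 V=0.0259[hold]  S*(3)=-
k=2: j=0 S=100.0721 intr=0.9979 cont=8.1917 V=8.1917[hold]; j=1 S=121.8800 intr=0.0000 cont=2.3005 V=2.3005[hold]; j=2 S=148.4403 intr=0.0000 cont=0.3356 V=0.3356[hold]  S*(2)=-
k=1: j=0 S=110.4391 intr=0.0000 cont=5.1206 V=5.1206[hold]; j=1 S=134.5062 intr=0.0000 cont=1.2795 V=1.2795[hold]  S*(1)=-
k=0: j=0 S=121.8800 intr=0.0000 cont=3.1199 V=3.1199[hold]  S*(0)=-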